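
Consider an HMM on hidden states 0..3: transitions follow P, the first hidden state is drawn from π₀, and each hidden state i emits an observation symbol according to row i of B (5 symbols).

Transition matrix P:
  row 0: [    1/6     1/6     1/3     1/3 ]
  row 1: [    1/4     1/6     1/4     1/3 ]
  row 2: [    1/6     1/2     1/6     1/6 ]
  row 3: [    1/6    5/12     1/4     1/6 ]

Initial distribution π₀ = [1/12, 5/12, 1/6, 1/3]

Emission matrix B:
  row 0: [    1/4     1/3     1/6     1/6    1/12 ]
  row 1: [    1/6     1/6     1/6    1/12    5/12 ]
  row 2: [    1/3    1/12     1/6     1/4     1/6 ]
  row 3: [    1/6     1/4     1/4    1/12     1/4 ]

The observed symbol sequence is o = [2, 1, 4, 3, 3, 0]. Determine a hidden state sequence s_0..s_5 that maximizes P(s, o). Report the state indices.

t=0: δ = [1.389e-02, 6.944e-02, 2.778e-02, 8.333e-02]  (obs o_0=2)
t=1: δ = [5.787e-03, 5.787e-03, 1.736e-03, 5.787e-03]  ψ = [1, 3, 3, 1]  (obs o_1=1)
t=2: δ = [1.206e-04, 1.005e-03, 3.215e-04, 4.823e-04]  ψ = [1, 3, 0, 0]  (obs o_2=4)
t=3: δ = [4.186e-05, 1.674e-05, 6.279e-05, 2.791e-05]  ψ = [1, 3, 1, 1]  (obs o_3=3)
t=4: δ = [1.744e-06, 2.616e-06, 3.489e-06, 1.163e-06]  ψ = [2, 2, 0, 0]  (obs o_4=3)
t=5: δ = [1.635e-07, 2.907e-07, 2.180e-07, 1.454e-07]  ψ = [1, 2, 1, 1]  (obs o_5=0)
backtrack: best end state = 1; path = [1, 3, 1, 0, 2, 1]

path = [1, 3, 1, 0, 2, 1]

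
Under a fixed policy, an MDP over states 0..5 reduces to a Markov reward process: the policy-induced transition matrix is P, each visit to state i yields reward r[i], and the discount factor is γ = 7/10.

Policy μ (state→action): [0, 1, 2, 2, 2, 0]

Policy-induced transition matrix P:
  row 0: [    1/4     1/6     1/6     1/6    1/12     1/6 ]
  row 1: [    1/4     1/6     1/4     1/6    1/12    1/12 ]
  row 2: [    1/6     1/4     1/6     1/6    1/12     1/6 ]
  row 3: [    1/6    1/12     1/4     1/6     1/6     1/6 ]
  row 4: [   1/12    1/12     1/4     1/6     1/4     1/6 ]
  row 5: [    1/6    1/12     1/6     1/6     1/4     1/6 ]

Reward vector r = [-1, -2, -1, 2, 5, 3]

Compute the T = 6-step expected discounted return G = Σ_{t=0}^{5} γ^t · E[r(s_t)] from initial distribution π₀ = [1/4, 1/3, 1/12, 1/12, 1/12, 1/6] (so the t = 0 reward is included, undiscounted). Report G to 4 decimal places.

t=0: π = [0.2500, 0.3333, 0.0833, 0.0833, 0.0833, 0.1667], E[r] = 0.0833, γ^t·E[r] = 0.083333, running G = 0.083333
t=1: π = [0.2083, 0.1458, 0.2083, 0.1667, 0.1319, 0.1389], E[r] = 0.7014, γ^t·E[r] = 0.490972, running G = 0.574306
t=2: π = [0.1852, 0.1476, 0.2037, 0.1667, 0.1424, 0.1545], E[r] = 0.8247, γ^t·E[r] = 0.404080, running G = 0.978385
t=3: π = [0.1825, 0.1450, 0.2047, 0.1667, 0.1467, 0.1544], E[r] = 0.8527, γ^t·E[r] = 0.292466, running G = 1.270852
t=4: π = [0.1817, 0.1447, 0.2049, 0.1667, 0.1474, 0.1546], E[r] = 0.8580, γ^t·E[r] = 0.206002, running G = 1.476854
t=5: π = [0.1816, 0.1447, 0.2049, 0.1667, 0.1476, 0.1546], E[r] = 0.8590, γ^t·E[r] = 0.144380, running G = 1.621234

G = 1.6212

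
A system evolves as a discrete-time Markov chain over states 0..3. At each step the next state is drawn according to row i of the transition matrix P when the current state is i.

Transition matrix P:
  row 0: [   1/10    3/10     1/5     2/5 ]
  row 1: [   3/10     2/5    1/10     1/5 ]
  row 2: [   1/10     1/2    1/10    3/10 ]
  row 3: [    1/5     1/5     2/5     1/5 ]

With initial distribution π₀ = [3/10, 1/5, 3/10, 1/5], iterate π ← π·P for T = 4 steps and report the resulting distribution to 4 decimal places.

t=0: π = [0.3000, 0.2000, 0.3000, 0.2000]
t=1: π = [0.1600, 0.3600, 0.1900, 0.2900]
t=2: π = [0.2010, 0.3450, 0.2030, 0.2510]
t=3: π = [0.1941, 0.3500, 0.1954, 0.2605]
t=4: π = [0.1961, 0.3480, 0.1976, 0.2584]

π = [0.1961, 0.3480, 0.1976, 0.2584]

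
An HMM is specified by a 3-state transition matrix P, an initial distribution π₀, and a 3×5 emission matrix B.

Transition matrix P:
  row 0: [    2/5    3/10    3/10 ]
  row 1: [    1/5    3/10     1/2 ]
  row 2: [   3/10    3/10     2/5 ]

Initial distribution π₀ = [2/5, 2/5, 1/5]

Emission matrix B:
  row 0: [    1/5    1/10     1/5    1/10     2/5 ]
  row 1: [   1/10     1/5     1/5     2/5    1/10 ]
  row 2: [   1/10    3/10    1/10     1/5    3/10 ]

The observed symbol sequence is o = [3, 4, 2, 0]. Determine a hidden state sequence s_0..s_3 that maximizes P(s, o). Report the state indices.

t=0: δ = [4.000e-02, 1.600e-01, 4.000e-02]  (obs o_0=3)
t=1: δ = [1.280e-02, 4.800e-03, 2.400e-02]  ψ = [1, 1, 1]  (obs o_1=4)
t=2: δ = [1.440e-03, 1.440e-03, 9.600e-04]  ψ = [2, 2, 2]  (obs o_2=2)
t=3: δ = [1.152e-04, 4.320e-05, 7.200e-05]  ψ = [0, 0, 1]  (obs o_3=0)
backtrack: best end state = 0; path = [1, 2, 0, 0]

path = [1, 2, 0, 0]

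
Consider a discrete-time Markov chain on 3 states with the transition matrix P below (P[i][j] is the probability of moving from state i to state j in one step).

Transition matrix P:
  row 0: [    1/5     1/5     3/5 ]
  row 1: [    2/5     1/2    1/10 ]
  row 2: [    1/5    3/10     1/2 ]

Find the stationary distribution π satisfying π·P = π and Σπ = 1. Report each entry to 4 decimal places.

Balance equations π_j = Σ_i π_i·P[i][j]:
  π_0 = 1/5·π_0 + 2/5·π_1 + 1/5·π_2
  π_1 = 1/5·π_0 + 1/2·π_1 + 3/10·π_2
  normalize: π_0 + π_1 + π_2 = 1
Solving the linear system gives exactly π = [11/41, 14/41, 16/41].

π = [0.2683, 0.3415, 0.3902]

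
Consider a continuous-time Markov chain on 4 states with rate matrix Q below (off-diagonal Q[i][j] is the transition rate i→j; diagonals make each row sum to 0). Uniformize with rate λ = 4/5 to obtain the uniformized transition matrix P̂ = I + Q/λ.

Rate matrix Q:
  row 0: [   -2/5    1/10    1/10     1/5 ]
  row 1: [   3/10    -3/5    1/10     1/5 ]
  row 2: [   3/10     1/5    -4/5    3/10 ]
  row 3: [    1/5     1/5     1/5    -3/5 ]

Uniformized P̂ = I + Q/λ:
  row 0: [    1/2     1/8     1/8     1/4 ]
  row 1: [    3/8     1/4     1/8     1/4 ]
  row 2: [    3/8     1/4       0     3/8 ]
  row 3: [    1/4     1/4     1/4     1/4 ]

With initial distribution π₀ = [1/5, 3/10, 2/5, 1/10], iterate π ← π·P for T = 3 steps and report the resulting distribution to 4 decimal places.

t=0: π = [0.2000, 0.3000, 0.4000, 0.1000]
t=1: π = [0.3875, 0.2250, 0.0875, 0.3000]
t=2: π = [0.3859, 0.2016, 0.1516, 0.2609]
t=3: π = [0.3906, 0.2018, 0.1387, 0.2689]

π = [0.3906, 0.2018, 0.1387, 0.2689]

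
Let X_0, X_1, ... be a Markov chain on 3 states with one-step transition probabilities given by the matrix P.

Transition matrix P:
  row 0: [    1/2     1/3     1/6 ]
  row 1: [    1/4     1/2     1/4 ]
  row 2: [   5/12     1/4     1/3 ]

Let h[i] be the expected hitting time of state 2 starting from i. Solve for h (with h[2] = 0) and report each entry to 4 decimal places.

h = [5.0000, 4.5000, 0.0000]

First-step conditioning: h[2] = 0; for i ≠ 2, h[i] = 1 + Σ_k P[i][k]·h[k].
  h[0] = 1 + 1/2·h[0] + 1/3·h[1]
  h[1] = 1 + 1/4·h[0] + 1/2·h[1]
Solving the 2×2 linear system over states ≠ 2 gives exactly h = [5, 9/2, 0] (h[2] = 0 is the target).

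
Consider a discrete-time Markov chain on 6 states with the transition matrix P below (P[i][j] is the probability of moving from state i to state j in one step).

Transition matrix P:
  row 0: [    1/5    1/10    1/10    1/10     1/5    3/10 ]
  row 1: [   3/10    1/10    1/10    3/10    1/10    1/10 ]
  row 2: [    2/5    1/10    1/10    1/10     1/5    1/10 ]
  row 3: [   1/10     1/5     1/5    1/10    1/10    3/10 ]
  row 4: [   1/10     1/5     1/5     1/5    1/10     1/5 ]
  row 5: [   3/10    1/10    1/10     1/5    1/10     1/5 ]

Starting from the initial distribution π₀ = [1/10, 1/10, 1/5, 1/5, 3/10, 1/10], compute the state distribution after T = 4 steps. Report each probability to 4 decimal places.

t=0: π = [0.1000, 0.1000, 0.2000, 0.2000, 0.3000, 0.1000]
t=1: π = [0.2100, 0.1500, 0.1500, 0.1600, 0.1300, 0.2000]
t=2: π = [0.2360, 0.1290, 0.1290, 0.1630, 0.1360, 0.2070]
t=3: π = [0.2295, 0.1299, 0.1299, 0.1601, 0.1365, 0.2141]
t=4: π = [0.2307, 0.1297, 0.1297, 0.1610, 0.1359, 0.2130]

π = [0.2307, 0.1297, 0.1297, 0.1610, 0.1359, 0.2130]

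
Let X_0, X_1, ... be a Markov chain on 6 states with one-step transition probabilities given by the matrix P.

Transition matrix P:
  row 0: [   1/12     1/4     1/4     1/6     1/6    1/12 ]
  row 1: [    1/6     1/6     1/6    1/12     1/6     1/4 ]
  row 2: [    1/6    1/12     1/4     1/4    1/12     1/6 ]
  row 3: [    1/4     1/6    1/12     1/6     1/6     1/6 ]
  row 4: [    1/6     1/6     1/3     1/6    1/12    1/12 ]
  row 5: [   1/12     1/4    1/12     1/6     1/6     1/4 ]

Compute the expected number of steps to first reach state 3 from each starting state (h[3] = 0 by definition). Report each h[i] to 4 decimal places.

h = [5.9031, 6.4176, 5.3416, 0.0000, 5.8203, 6.0153]

First-step conditioning: h[3] = 0; for i ≠ 3, h[i] = 1 + Σ_k P[i][k]·h[k].
  h[0] = 1 + 1/12·h[0] + 1/4·h[1] + 1/4·h[2] + 1/6·h[4] + 1/12·h[5]
  h[1] = 1 + 1/6·h[0] + 1/6·h[1] + 1/6·h[2] + 1/6·h[4] + 1/4·h[5]
  h[2] = 1 + 1/6·h[0] + 1/12·h[1] + 1/4·h[2] + 1/12·h[4] + 1/6·h[5]
  h[4] = 1 + 1/6·h[0] + 1/6·h[1] + 1/3·h[2] + 1/12·h[4] + 1/12·h[5]
  h[5] = 1 + 1/12·h[0] + 1/4·h[1] + 1/12·h[2] + 1/6·h[4] + 1/4·h[5]
Solving the 5×5 linear system over states ≠ 3 gives exactly h = [40796/6911, 44352/6911, 36916/6911, 0, 40224/6911, 41572/6911] (h[3] = 0 is the target).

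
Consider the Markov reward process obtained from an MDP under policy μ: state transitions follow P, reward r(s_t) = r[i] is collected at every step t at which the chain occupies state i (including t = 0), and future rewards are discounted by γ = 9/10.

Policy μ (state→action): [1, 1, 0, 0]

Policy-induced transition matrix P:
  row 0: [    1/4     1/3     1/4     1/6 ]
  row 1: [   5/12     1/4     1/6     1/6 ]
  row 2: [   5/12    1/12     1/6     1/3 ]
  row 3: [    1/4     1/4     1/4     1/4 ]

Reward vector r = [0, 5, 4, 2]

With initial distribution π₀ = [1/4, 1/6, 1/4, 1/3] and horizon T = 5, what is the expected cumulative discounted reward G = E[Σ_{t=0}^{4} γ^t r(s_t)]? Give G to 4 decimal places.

t=0: π = [0.2500, 0.1667, 0.2500, 0.3333], E[r] = 2.5000, γ^t·E[r] = 2.500000, running G = 2.500000
t=1: π = [0.3194, 0.2292, 0.2153, 0.2361], E[r] = 2.4792, γ^t·E[r] = 2.231250, running G = 4.731250
t=2: π = [0.3241, 0.2407, 0.2130, 0.2222], E[r] = 2.5000, γ^t·E[r] = 2.025000, running G = 6.756250
t=3: π = [0.3256, 0.2415, 0.2122, 0.2207], E[r] = 2.4977, γ^t·E[r] = 1.820813, running G = 8.577063
t=4: π = [0.3256, 0.2418, 0.2122, 0.2204], E[r] = 2.4985, γ^t·E[r] = 1.639238, running G = 10.216300

G = 10.2163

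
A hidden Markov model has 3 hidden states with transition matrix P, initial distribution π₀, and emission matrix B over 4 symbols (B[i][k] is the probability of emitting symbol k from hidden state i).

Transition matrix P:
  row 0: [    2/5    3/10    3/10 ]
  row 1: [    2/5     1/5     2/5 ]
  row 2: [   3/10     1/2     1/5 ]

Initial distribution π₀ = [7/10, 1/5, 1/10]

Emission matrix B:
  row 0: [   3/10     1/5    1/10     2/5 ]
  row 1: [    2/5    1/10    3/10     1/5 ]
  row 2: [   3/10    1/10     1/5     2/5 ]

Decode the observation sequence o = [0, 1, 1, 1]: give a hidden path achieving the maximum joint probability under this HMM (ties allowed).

t=0: δ = [2.100e-01, 8.000e-02, 3.000e-02]  (obs o_0=0)
t=1: δ = [1.680e-02, 6.300e-03, 6.300e-03]  ψ = [0, 0, 0]  (obs o_1=1)
t=2: δ = [1.344e-03, 5.040e-04, 5.040e-04]  ψ = [0, 0, 0]  (obs o_2=1)
t=3: δ = [1.075e-04, 4.032e-05, 4.032e-05]  ψ = [0, 0, 0]  (obs o_3=1)
backtrack: best end state = 0; path = [0, 0, 0, 0]

path = [0, 0, 0, 0]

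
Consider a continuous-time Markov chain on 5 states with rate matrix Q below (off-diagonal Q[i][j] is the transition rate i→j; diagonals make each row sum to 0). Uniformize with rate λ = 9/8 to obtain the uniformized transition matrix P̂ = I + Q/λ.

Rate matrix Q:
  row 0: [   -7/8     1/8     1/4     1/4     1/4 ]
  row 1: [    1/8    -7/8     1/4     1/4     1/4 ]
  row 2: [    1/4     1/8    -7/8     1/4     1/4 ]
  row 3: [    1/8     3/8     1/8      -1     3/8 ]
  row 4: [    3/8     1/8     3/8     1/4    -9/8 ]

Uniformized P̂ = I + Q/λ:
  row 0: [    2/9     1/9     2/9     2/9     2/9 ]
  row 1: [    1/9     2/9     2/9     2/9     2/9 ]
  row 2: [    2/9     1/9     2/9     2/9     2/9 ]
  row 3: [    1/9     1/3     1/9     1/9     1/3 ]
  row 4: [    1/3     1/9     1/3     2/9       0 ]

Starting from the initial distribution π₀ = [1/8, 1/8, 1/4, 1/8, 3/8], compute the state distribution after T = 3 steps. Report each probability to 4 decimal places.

t=0: π = [0.1250, 0.1250, 0.2500, 0.1250, 0.3750]
t=1: π = [0.2361, 0.1528, 0.2500, 0.2083, 0.1528]
t=2: π = [0.1991, 0.1744, 0.2160, 0.1991, 0.2114]
t=3: π = [0.2042, 0.1747, 0.2236, 0.2001, 0.1974]

π = [0.2042, 0.1747, 0.2236, 0.2001, 0.1974]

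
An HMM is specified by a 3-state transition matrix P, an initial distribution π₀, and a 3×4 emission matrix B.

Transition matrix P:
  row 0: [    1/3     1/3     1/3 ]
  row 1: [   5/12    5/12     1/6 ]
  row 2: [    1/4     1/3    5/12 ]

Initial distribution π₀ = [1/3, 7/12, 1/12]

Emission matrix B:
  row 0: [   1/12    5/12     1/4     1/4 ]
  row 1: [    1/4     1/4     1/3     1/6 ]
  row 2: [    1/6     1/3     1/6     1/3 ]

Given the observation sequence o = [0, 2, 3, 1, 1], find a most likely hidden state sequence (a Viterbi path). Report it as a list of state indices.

path = [1, 1, 0, 0, 0]

t=0: δ = [2.778e-02, 1.458e-01, 1.389e-02]  (obs o_0=0)
t=1: δ = [1.519e-02, 2.025e-02, 4.051e-03]  ψ = [1, 1, 1]  (obs o_1=2)
t=2: δ = [2.110e-03, 1.407e-03, 1.688e-03]  ψ = [1, 1, 0]  (obs o_2=3)
t=3: δ = [2.930e-04, 1.758e-04, 2.344e-04]  ψ = [0, 0, 0]  (obs o_3=1)
t=4: δ = [4.070e-05, 2.442e-05, 3.256e-05]  ψ = [0, 0, 0]  (obs o_4=1)
backtrack: best end state = 0; path = [1, 1, 0, 0, 0]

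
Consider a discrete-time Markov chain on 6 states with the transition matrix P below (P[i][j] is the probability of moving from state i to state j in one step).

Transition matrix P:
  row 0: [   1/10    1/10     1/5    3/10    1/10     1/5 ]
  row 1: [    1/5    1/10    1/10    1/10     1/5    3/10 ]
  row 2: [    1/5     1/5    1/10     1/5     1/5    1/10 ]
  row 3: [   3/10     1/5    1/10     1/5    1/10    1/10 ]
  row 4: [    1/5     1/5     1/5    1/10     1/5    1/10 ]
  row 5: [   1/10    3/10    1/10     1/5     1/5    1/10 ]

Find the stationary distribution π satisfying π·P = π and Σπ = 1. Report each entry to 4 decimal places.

Balance equations π_j = Σ_i π_i·P[i][j]:
  π_0 = 1/10·π_0 + 1/5·π_1 + 1/5·π_2 + 3/10·π_3 + 1/5·π_4 + 1/10·π_5
  π_1 = 1/10·π_0 + 1/10·π_1 + 1/5·π_2 + 1/5·π_3 + 1/5·π_4 + 3/10·π_5
  π_2 = 1/5·π_0 + 1/10·π_1 + 1/10·π_2 + 1/10·π_3 + 1/5·π_4 + 1/10·π_5
  π_3 = 3/10·π_0 + 1/10·π_1 + 1/5·π_2 + 1/5·π_3 + 1/10·π_4 + 1/5·π_5
  π_4 = 1/10·π_0 + 1/5·π_1 + 1/5·π_2 + 1/10·π_3 + 1/5·π_4 + 1/5·π_5
  normalize: π_0 + π_1 + π_2 + π_3 + π_4 + π_5 = 1
Solving the linear system gives exactly π = [7211/39075, 6997/39075, 5266/39075, 7199/39075, 6374/39075, 6028/39075].

π = [0.1845, 0.1791, 0.1348, 0.1842, 0.1631, 0.1543]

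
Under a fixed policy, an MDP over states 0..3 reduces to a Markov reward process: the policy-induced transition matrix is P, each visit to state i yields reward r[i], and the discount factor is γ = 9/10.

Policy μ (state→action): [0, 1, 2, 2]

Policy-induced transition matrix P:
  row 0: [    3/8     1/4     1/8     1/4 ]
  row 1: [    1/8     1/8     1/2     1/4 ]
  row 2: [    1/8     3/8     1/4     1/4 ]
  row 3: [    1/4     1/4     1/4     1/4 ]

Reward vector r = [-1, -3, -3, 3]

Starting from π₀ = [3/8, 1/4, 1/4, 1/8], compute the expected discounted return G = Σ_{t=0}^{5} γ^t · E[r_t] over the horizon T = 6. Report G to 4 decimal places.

t=0: π = [0.3750, 0.2500, 0.2500, 0.1250], E[r] = -1.5000, γ^t·E[r] = -1.500000, running G = -1.500000
t=1: π = [0.2344, 0.2500, 0.2656, 0.2500], E[r] = -1.0313, γ^t·E[r] = -0.928125, running G = -2.428125
t=2: π = [0.2148, 0.2520, 0.2832, 0.2500], E[r] = -1.0703, γ^t·E[r] = -0.866953, running G = -3.295078
t=3: π = [0.2100, 0.2539, 0.2861, 0.2500], E[r] = -1.0801, γ^t·E[r] = -0.787377, running G = -4.082455
t=4: π = [0.2087, 0.2540, 0.2872, 0.2500], E[r] = -1.0825, γ^t·E[r] = -0.710241, running G = -4.792696
t=5: π = [0.2084, 0.2542, 0.2874, 0.2500], E[r] = -1.0831, γ^t·E[r] = -0.639577, running G = -5.432274

G = -5.4323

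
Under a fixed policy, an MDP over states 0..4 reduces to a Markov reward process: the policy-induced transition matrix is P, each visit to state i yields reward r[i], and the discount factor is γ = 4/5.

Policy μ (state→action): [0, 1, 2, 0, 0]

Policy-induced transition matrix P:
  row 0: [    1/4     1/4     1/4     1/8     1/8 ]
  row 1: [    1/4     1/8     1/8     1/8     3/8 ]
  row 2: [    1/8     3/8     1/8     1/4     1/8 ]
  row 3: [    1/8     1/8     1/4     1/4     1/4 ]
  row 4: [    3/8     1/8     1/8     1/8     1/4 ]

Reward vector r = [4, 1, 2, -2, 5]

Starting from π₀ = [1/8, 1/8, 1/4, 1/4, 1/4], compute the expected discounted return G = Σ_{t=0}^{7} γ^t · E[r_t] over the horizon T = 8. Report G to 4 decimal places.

G = 8.9474

t=0: π = [0.1250, 0.1250, 0.2500, 0.2500, 0.2500], E[r] = 1.8750, γ^t·E[r] = 1.875000, running G = 1.875000
t=1: π = [0.2188, 0.2031, 0.1719, 0.1875, 0.2188], E[r] = 2.1406, γ^t·E[r] = 1.712500, running G = 3.587500
t=2: π = [0.2324, 0.1953, 0.1758, 0.1699, 0.2266], E[r] = 2.2695, γ^t·E[r] = 1.452500, running G = 5.040000
t=3: π = [0.2351, 0.1980, 0.1753, 0.1682, 0.2234], E[r] = 2.2695, γ^t·E[r] = 1.162000, running G = 6.202000
t=4: π = [0.2350, 0.1982, 0.1754, 0.1679, 0.2234], E[r] = 2.2704, γ^t·E[r] = 0.929938, running G = 7.131938
t=5: π = [0.2350, 0.1982, 0.1754, 0.1679, 0.2235], E[r] = 2.2705, γ^t·E[r] = 0.744014, running G = 7.875951
t=6: π = [0.2350, 0.1982, 0.1754, 0.1679, 0.2235], E[r] = 2.2706, γ^t·E[r] = 0.595232, running G = 8.471184
t=7: π = [0.2350, 0.1982, 0.1754, 0.1679, 0.2235], E[r] = 2.2706, γ^t·E[r] = 0.476185, running G = 8.947369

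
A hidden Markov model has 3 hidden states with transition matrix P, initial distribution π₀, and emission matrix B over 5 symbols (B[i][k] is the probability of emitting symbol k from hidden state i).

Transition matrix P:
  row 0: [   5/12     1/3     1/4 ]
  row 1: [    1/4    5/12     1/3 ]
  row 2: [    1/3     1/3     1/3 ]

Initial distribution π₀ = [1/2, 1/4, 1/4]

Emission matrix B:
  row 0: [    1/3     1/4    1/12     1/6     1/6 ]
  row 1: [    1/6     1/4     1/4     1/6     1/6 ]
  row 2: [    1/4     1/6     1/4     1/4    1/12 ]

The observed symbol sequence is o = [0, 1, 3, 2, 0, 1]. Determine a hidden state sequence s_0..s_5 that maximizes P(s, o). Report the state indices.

path = [0, 1, 2, 2, 0, 0]

t=0: δ = [1.667e-01, 4.167e-02, 6.250e-02]  (obs o_0=0)
t=1: δ = [1.736e-02, 1.389e-02, 6.944e-03]  ψ = [0, 0, 0]  (obs o_1=1)
t=2: δ = [1.206e-03, 9.645e-04, 1.157e-03]  ψ = [0, 0, 1]  (obs o_2=3)
t=3: δ = [4.186e-05, 1.005e-04, 9.645e-05]  ψ = [0, 0, 2]  (obs o_3=2)
t=4: δ = [1.072e-05, 6.977e-06, 8.372e-06]  ψ = [2, 1, 1]  (obs o_4=0)
t=5: δ = [1.116e-06, 8.931e-07, 4.651e-07]  ψ = [0, 0, 2]  (obs o_5=1)
backtrack: best end state = 0; path = [0, 1, 2, 2, 0, 0]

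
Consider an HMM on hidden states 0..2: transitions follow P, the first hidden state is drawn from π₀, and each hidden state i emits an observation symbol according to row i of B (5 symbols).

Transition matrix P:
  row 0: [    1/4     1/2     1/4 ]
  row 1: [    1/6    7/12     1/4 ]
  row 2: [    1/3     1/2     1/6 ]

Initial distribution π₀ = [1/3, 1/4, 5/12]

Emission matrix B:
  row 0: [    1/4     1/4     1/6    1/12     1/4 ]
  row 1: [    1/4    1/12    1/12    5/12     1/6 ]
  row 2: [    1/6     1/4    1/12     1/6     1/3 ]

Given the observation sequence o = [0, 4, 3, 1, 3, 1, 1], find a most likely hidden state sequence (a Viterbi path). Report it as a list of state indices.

t=0: δ = [8.333e-02, 6.250e-02, 6.944e-02]  (obs o_0=0)
t=1: δ = [5.787e-03, 6.944e-03, 6.944e-03]  ψ = [2, 0, 0]  (obs o_1=4)
t=2: δ = [1.929e-04, 1.688e-03, 2.894e-04]  ψ = [2, 1, 1]  (obs o_2=3)
t=3: δ = [7.033e-05, 8.205e-05, 1.055e-04]  ψ = [1, 1, 1]  (obs o_3=1)
t=4: δ = [2.930e-06, 2.198e-05, 3.419e-06]  ψ = [2, 2, 1]  (obs o_4=3)
t=5: δ = [9.157e-07, 1.068e-06, 1.374e-06]  ψ = [1, 1, 1]  (obs o_5=1)
t=6: δ = [1.145e-07, 5.723e-08, 6.677e-08]  ψ = [2, 2, 1]  (obs o_6=1)
backtrack: best end state = 0; path = [0, 1, 1, 2, 1, 2, 0]

path = [0, 1, 1, 2, 1, 2, 0]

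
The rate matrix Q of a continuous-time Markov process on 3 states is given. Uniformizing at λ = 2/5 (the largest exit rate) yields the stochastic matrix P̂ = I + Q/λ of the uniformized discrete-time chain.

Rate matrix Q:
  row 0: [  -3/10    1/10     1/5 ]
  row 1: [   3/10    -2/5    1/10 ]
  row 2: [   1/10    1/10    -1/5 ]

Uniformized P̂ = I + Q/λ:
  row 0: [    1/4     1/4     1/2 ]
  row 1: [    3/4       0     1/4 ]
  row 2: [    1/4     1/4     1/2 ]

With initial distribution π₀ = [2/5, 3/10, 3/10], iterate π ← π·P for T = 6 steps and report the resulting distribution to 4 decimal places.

t=0: π = [0.4000, 0.3000, 0.3000]
t=1: π = [0.4000, 0.1750, 0.4250]
t=2: π = [0.3375, 0.2063, 0.4563]
t=3: π = [0.3531, 0.1984, 0.4484]
t=4: π = [0.3492, 0.2004, 0.4504]
t=5: π = [0.3502, 0.1999, 0.4499]
t=6: π = [0.3500, 0.2000, 0.4500]

π = [0.3500, 0.2000, 0.4500]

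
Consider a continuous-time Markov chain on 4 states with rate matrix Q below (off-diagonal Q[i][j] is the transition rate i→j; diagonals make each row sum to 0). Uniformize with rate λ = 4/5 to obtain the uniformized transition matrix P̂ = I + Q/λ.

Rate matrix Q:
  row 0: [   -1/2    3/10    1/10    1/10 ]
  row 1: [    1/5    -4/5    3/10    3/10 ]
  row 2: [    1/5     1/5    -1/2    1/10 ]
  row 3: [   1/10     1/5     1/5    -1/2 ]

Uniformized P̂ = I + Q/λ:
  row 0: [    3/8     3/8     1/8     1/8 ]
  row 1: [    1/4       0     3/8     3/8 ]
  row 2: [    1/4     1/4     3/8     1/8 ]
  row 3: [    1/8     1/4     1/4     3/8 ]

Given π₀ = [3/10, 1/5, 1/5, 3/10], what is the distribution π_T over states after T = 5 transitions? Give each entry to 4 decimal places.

t=0: π = [0.3000, 0.2000, 0.2000, 0.3000]
t=1: π = [0.2500, 0.2375, 0.2625, 0.2500]
t=2: π = [0.2500, 0.2219, 0.2813, 0.2469]
t=3: π = [0.2504, 0.2258, 0.2816, 0.2422]
t=4: π = [0.2510, 0.2249, 0.2821, 0.2420]
t=5: π = [0.2511, 0.2252, 0.2820, 0.2417]

π = [0.2511, 0.2252, 0.2820, 0.2417]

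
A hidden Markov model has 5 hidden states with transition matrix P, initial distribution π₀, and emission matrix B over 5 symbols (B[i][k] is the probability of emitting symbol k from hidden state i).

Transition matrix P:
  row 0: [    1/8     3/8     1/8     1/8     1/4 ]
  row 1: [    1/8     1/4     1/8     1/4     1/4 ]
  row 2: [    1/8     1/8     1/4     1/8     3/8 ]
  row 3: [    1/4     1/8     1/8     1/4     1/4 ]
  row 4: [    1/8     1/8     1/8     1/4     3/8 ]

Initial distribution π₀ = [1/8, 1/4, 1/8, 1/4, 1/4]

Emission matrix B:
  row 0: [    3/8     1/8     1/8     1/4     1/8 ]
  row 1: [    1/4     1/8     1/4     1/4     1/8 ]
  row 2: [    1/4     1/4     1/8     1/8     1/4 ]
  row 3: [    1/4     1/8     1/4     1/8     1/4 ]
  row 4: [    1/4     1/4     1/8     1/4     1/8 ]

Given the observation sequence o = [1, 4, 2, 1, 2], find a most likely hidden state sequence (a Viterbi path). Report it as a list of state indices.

path = [4, 3, 3, 4, 3]

t=0: δ = [1.562e-02, 3.125e-02, 3.125e-02, 3.125e-02, 6.250e-02]  (obs o_0=1)
t=1: δ = [9.766e-04, 9.766e-04, 1.953e-03, 3.906e-03, 2.930e-03]  ψ = [3, 1, 2, 4, 4]  (obs o_1=4)
t=2: δ = [1.221e-04, 1.221e-04, 6.104e-05, 2.441e-04, 1.373e-04]  ψ = [3, 3, 2, 3, 4]  (obs o_2=2)
t=3: δ = [7.629e-06, 5.722e-06, 7.629e-06, 7.629e-06, 1.526e-05]  ψ = [3, 0, 3, 3, 3]  (obs o_3=1)
t=4: δ = [2.384e-07, 7.153e-07, 2.384e-07, 9.537e-07, 7.153e-07]  ψ = [3, 0, 2, 4, 4]  (obs o_4=2)
backtrack: best end state = 3; path = [4, 3, 3, 4, 3]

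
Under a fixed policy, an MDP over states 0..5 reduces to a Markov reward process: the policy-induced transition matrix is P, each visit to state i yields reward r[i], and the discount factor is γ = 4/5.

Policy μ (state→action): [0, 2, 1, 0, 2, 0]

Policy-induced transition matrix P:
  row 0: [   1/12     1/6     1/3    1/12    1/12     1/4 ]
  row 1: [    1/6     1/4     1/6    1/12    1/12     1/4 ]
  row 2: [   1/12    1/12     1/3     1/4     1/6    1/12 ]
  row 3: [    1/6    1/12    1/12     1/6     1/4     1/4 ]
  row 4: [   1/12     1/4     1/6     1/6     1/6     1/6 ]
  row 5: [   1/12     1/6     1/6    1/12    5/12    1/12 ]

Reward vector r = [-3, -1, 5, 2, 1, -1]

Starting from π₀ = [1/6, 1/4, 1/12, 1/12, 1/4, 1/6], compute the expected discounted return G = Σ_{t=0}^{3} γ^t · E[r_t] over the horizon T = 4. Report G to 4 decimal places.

G = 1.4830

t=0: π = [0.1667, 0.2500, 0.0833, 0.0833, 0.2500, 0.1667], E[r] = -0.0833, γ^t·E[r] = -0.083333, running G = -0.083333
t=1: π = [0.1111, 0.1944, 0.2014, 0.1250, 0.1806, 0.1875], E[r] = 0.7222, γ^t·E[r] = 0.577778, running G = 0.494444
t=2: π = [0.1100, 0.1707, 0.2083, 0.1424, 0.1985, 0.1701], E[r] = 0.8542, γ^t·E[r] = 0.546667, running G = 1.041111
t=3: π = [0.1094, 0.1682, 0.2079, 0.1465, 0.1977, 0.1704], E[r] = 0.8630, γ^t·E[r] = 0.441852, running G = 1.482963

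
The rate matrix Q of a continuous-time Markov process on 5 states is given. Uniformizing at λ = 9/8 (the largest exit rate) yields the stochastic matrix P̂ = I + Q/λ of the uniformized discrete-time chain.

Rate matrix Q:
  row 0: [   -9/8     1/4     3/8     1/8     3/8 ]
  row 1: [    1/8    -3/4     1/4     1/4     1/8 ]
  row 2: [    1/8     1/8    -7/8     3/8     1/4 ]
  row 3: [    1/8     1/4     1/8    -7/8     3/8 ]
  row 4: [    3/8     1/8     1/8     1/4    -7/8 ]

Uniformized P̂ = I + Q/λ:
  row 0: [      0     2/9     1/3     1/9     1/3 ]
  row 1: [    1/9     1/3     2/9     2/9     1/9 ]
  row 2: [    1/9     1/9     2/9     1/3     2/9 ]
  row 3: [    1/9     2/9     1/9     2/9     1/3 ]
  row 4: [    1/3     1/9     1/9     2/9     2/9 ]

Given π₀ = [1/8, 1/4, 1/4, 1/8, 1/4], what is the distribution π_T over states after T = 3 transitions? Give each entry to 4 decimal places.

π = [0.1493, 0.1962, 0.1859, 0.2272, 0.2414]

t=0: π = [0.1250, 0.2500, 0.2500, 0.1250, 0.2500]
t=1: π = [0.1528, 0.1944, 0.1944, 0.2361, 0.2222]
t=2: π = [0.1435, 0.1975, 0.1883, 0.2269, 0.2438]
t=3: π = [0.1493, 0.1962, 0.1859, 0.2272, 0.2414]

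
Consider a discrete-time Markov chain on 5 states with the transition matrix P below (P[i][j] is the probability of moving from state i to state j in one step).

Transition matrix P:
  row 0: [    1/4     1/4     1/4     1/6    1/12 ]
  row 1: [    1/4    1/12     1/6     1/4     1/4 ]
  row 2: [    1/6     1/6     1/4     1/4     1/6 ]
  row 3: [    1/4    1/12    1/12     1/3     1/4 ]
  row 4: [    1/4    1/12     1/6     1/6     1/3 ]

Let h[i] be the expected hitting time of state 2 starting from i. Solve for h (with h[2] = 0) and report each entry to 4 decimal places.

h = [5.4070, 5.9387, 0.0000, 6.4785, 5.8896]

First-step conditioning: h[2] = 0; for i ≠ 2, h[i] = 1 + Σ_k P[i][k]·h[k].
  h[0] = 1 + 1/4·h[0] + 1/4·h[1] + 1/6·h[3] + 1/12·h[4]
  h[1] = 1 + 1/4·h[0] + 1/12·h[1] + 1/4·h[3] + 1/4·h[4]
  h[3] = 1 + 1/4·h[0] + 1/12·h[1] + 1/3·h[3] + 1/4·h[4]
  h[4] = 1 + 1/4·h[0] + 1/12·h[1] + 1/6·h[3] + 1/3·h[4]
Solving the 4×4 linear system over states ≠ 2 gives exactly h = [2644/489, 968/163, 0, 1056/163, 960/163] (h[2] = 0 is the target).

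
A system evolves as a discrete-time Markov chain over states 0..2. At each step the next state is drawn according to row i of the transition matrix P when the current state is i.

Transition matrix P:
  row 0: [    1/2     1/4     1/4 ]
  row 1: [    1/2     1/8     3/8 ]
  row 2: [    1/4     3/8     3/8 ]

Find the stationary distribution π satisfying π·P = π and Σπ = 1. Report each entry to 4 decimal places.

Balance equations π_j = Σ_i π_i·P[i][j]:
  π_0 = 1/2·π_0 + 1/2·π_1 + 1/4·π_2
  π_1 = 1/4·π_0 + 1/8·π_1 + 3/8·π_2
  normalize: π_0 + π_1 + π_2 = 1
Solving the linear system gives exactly π = [13/31, 8/31, 10/31].

π = [0.4194, 0.2581, 0.3226]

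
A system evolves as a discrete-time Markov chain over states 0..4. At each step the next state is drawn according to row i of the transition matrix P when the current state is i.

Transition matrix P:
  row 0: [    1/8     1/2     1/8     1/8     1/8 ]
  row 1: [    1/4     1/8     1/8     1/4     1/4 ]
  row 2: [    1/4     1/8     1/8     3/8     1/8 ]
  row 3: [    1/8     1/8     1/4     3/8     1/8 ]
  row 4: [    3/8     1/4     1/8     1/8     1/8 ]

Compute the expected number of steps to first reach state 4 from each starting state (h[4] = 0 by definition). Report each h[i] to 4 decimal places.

First-step conditioning: h[4] = 0; for i ≠ 4, h[i] = 1 + Σ_k P[i][k]·h[k].
  h[0] = 1 + 1/8·h[0] + 1/2·h[1] + 1/8·h[2] + 1/8·h[3]
  h[1] = 1 + 1/4·h[0] + 1/8·h[1] + 1/8·h[2] + 1/4·h[3]
  h[2] = 1 + 1/4·h[0] + 1/8·h[1] + 1/8·h[2] + 3/8·h[3]
  h[3] = 1 + 1/8·h[0] + 1/8·h[1] + 1/4·h[2] + 3/8·h[3]
Solving the 4×4 linear system over states ≠ 4 gives exactly h = [2132/333, 1948/333, 2228/333, 2240/333, 0] (h[4] = 0 is the target).

h = [6.4024, 5.8498, 6.6907, 6.7267, 0.0000]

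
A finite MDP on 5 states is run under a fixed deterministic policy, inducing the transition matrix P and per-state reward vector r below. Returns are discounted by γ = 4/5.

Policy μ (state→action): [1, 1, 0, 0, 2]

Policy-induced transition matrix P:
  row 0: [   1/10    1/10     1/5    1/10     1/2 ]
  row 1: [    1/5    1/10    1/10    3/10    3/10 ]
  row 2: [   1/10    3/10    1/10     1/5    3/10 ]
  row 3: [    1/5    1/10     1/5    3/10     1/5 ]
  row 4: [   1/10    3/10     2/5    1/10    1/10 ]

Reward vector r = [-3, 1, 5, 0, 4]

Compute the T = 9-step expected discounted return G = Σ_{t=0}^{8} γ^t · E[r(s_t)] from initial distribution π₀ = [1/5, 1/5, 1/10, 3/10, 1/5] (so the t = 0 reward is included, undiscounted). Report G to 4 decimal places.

G = 7.0861

t=0: π = [0.2000, 0.2000, 0.1000, 0.3000, 0.2000], E[r] = 0.9000, γ^t·E[r] = 0.900000, running G = 0.900000
t=1: π = [0.1500, 0.1600, 0.2100, 0.2100, 0.2700], E[r] = 1.8400, γ^t·E[r] = 1.472000, running G = 2.372000
t=2: π = [0.1370, 0.1960, 0.2170, 0.1950, 0.2550], E[r] = 1.8900, γ^t·E[r] = 1.209600, running G = 3.581600
t=3: π = [0.1391, 0.1944, 0.2097, 0.1999, 0.2569], E[r] = 1.8532, γ^t·E[r] = 0.948838, running G = 4.530438
t=4: π = [0.1394, 0.1933, 0.2110, 0.1998, 0.2565], E[r] = 1.8557, γ^t·E[r] = 0.760087, running G = 5.290525
t=5: π = [0.1393, 0.1935, 0.2109, 0.1997, 0.2566], E[r] = 1.8563, γ^t·E[r] = 0.608271, running G = 5.898796
t=6: π = [0.1393, 0.1935, 0.2109, 0.1997, 0.2566], E[r] = 1.8562, γ^t·E[r] = 0.486603, running G = 6.385399
t=7: π = [0.1393, 0.1935, 0.2109, 0.1997, 0.2566], E[r] = 1.8562, γ^t·E[r] = 0.389276, running G = 6.774675
t=8: π = [0.1393, 0.1935, 0.2109, 0.1997, 0.2566], E[r] = 1.8562, γ^t·E[r] = 0.311422, running G = 7.086097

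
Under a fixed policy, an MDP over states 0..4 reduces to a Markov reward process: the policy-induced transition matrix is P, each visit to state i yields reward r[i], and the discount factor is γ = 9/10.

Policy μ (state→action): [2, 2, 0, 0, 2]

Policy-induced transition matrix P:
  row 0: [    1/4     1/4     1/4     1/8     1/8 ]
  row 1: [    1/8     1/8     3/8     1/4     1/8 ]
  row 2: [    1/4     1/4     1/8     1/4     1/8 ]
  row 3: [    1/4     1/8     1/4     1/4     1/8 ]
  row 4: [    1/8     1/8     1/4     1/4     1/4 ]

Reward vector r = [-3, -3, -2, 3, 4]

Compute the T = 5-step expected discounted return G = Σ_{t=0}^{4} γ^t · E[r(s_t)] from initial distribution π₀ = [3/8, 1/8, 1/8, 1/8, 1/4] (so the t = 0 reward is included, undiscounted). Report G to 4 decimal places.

G = -1.6633

t=0: π = [0.3750, 0.1250, 0.1250, 0.1250, 0.2500], E[r] = -0.3750, γ^t·E[r] = -0.375000, running G = -0.375000
t=1: π = [0.2031, 0.1875, 0.2500, 0.2031, 0.1563], E[r] = -0.4375, γ^t·E[r] = -0.393750, running G = -0.768750
t=2: π = [0.2070, 0.1816, 0.2422, 0.2246, 0.1445], E[r] = -0.3984, γ^t·E[r] = -0.322734, running G = -1.091484
t=3: π = [0.2092, 0.1812, 0.2424, 0.2241, 0.1431], E[r] = -0.4114, γ^t·E[r] = -0.299894, running G = -1.391378
t=4: π = [0.2095, 0.1815, 0.2423, 0.2238, 0.1429], E[r] = -0.4144, γ^t·E[r] = -0.271887, running G = -1.663265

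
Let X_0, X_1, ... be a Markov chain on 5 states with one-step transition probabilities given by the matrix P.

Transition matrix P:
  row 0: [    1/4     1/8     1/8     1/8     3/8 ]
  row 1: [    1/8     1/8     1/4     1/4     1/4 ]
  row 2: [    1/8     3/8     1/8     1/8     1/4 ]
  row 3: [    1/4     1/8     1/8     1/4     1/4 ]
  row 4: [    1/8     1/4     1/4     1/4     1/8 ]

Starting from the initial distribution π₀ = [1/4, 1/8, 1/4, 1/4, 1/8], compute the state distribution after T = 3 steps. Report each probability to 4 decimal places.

π = [0.1724, 0.2009, 0.1797, 0.2056, 0.2415]

t=0: π = [0.2500, 0.1250, 0.2500, 0.2500, 0.1250]
t=1: π = [0.1875, 0.2031, 0.1563, 0.1875, 0.2656]
t=2: π = [0.1719, 0.1973, 0.1836, 0.2070, 0.2402]
t=3: π = [0.1724, 0.2009, 0.1797, 0.2056, 0.2415]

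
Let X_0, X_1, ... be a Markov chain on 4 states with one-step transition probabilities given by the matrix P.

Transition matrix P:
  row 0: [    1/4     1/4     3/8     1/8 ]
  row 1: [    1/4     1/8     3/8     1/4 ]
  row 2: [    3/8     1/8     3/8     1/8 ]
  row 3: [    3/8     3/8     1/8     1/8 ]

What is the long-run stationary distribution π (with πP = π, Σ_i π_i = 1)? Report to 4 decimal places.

π = [0.3110, 0.2014, 0.3375, 0.1502]

Balance equations π_j = Σ_i π_i·P[i][j]:
  π_0 = 1/4·π_0 + 1/4·π_1 + 3/8·π_2 + 3/8·π_3
  π_1 = 1/4·π_0 + 1/8·π_1 + 1/8·π_2 + 3/8·π_3
  π_2 = 3/8·π_0 + 3/8·π_1 + 3/8·π_2 + 1/8·π_3
  normalize: π_0 + π_1 + π_2 + π_3 = 1
Solving the linear system gives exactly π = [88/283, 57/283, 191/566, 85/566].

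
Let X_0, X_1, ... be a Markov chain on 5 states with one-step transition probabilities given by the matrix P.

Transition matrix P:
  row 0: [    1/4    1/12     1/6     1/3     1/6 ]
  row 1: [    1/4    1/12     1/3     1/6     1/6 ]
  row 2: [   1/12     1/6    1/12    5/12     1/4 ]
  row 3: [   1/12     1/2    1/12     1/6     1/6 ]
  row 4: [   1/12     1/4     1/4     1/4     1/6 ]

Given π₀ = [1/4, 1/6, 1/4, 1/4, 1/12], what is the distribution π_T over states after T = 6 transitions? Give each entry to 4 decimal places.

π = [0.1469, 0.2342, 0.1845, 0.2524, 0.1820]

t=0: π = [0.2500, 0.1667, 0.2500, 0.2500, 0.0833]
t=1: π = [0.1528, 0.2222, 0.1597, 0.2778, 0.1875]
t=2: π = [0.1458, 0.2436, 0.1829, 0.2477, 0.1800]
t=3: π = [0.1482, 0.2318, 0.1864, 0.2517, 0.1819]
t=4: π = [0.1467, 0.2341, 0.1839, 0.2531, 0.1822]
t=5: π = [0.1468, 0.2345, 0.1844, 0.2523, 0.1820]
t=6: π = [0.1469, 0.2342, 0.1845, 0.2524, 0.1820]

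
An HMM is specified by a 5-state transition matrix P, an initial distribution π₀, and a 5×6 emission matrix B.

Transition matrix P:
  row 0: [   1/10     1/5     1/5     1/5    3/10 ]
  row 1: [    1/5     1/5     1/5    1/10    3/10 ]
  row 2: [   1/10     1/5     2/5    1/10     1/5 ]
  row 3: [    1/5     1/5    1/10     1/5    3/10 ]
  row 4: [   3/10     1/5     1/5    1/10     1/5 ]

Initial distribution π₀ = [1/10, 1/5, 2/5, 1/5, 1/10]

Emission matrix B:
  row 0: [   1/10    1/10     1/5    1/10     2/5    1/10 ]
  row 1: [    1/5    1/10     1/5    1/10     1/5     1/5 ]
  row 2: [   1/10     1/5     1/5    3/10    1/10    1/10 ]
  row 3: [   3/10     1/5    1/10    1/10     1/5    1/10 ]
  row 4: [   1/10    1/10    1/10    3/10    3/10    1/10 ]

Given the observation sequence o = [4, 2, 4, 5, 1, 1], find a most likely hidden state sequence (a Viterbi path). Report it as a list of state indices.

t=0: δ = [4.000e-02, 4.000e-02, 4.000e-02, 4.000e-02, 3.000e-02]  (obs o_0=4)
t=1: δ = [1.800e-03, 1.600e-03, 3.200e-03, 8.000e-04, 1.200e-03]  ψ = [4, 0, 2, 0, 0]  (obs o_1=2)
t=2: δ = [1.440e-04, 1.280e-04, 1.280e-04, 7.200e-05, 1.920e-04]  ψ = [4, 2, 2, 0, 2]  (obs o_2=4)
t=3: δ = [5.760e-06, 7.680e-06, 5.120e-06, 2.880e-06, 4.320e-06]  ψ = [4, 4, 2, 0, 0]  (obs o_3=5)
t=4: δ = [1.536e-07, 1.536e-07, 4.096e-07, 2.304e-07, 2.304e-07]  ψ = [1, 1, 2, 0, 1]  (obs o_4=1)
t=5: δ = [6.912e-09, 8.192e-09, 3.277e-08, 9.216e-09, 8.192e-09]  ψ = [4, 2, 2, 3, 2]  (obs o_5=1)
backtrack: best end state = 2; path = [2, 2, 2, 2, 2, 2]

path = [2, 2, 2, 2, 2, 2]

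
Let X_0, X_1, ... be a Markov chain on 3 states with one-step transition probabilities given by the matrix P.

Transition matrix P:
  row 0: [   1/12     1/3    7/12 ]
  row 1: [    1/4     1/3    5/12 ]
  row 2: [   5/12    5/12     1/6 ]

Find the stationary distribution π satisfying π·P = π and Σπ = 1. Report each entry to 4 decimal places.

π = [0.2670, 0.3641, 0.3689]

Balance equations π_j = Σ_i π_i·P[i][j]:
  π_0 = 1/12·π_0 + 1/4·π_1 + 5/12·π_2
  π_1 = 1/3·π_0 + 1/3·π_1 + 5/12·π_2
  normalize: π_0 + π_1 + π_2 = 1
Solving the linear system gives exactly π = [55/206, 75/206, 38/103].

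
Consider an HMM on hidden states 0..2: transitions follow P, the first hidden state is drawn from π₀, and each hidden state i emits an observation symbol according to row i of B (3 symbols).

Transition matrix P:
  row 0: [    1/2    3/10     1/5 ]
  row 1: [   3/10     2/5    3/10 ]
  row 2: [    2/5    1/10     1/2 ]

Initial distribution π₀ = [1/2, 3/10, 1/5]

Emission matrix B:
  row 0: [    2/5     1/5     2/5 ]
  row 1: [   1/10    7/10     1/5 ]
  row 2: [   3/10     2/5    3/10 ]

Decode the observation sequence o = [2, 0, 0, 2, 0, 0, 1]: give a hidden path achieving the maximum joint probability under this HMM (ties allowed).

path = [0, 0, 0, 0, 0, 0, 1]

t=0: δ = [2.000e-01, 6.000e-02, 6.000e-02]  (obs o_0=2)
t=1: δ = [4.000e-02, 6.000e-03, 1.200e-02]  ψ = [0, 0, 0]  (obs o_1=0)
t=2: δ = [8.000e-03, 1.200e-03, 2.400e-03]  ψ = [0, 0, 0]  (obs o_2=0)
t=3: δ = [1.600e-03, 4.800e-04, 4.800e-04]  ψ = [0, 0, 0]  (obs o_3=2)
t=4: δ = [3.200e-04, 4.800e-05, 9.600e-05]  ψ = [0, 0, 0]  (obs o_4=0)
t=5: δ = [6.400e-05, 9.600e-06, 1.920e-05]  ψ = [0, 0, 0]  (obs o_5=0)
t=6: δ = [6.400e-06, 1.344e-05, 5.120e-06]  ψ = [0, 0, 0]  (obs o_6=1)
backtrack: best end state = 1; path = [0, 0, 0, 0, 0, 0, 1]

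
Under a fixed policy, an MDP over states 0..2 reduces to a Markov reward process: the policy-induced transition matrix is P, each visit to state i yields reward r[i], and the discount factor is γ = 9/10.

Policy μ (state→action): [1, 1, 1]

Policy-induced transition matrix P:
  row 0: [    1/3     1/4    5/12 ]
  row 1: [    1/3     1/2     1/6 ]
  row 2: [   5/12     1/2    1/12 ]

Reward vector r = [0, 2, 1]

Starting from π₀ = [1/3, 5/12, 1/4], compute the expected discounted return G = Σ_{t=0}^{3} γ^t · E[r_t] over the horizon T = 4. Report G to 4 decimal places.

G = 3.6693

t=0: π = [0.3333, 0.4167, 0.2500], E[r] = 1.0833, γ^t·E[r] = 1.083333, running G = 1.083333
t=1: π = [0.3542, 0.4167, 0.2292], E[r] = 1.0625, γ^t·E[r] = 0.956250, running G = 2.039583
t=2: π = [0.3524, 0.4115, 0.2361], E[r] = 1.0590, γ^t·E[r] = 0.857813, running G = 2.897396
t=3: π = [0.3530, 0.4119, 0.2351], E[r] = 1.0589, γ^t·E[r] = 0.771926, running G = 3.669322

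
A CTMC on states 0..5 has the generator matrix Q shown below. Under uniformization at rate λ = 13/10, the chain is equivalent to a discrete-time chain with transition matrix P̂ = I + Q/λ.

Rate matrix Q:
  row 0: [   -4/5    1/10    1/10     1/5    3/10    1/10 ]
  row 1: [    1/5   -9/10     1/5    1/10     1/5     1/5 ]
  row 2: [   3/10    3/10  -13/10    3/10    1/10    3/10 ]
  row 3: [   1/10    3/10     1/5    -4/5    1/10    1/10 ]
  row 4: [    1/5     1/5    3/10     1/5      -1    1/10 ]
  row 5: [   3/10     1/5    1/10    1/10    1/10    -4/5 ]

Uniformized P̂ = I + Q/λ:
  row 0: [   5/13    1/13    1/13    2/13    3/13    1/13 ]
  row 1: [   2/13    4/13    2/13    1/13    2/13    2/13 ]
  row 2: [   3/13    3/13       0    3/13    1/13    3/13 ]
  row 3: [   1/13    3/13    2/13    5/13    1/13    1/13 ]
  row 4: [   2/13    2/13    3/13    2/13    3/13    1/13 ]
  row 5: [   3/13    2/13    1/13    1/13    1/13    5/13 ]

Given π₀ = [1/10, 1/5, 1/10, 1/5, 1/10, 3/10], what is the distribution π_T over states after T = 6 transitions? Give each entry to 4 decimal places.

t=0: π = [0.1000, 0.2000, 0.1000, 0.2000, 0.1000, 0.3000]
t=1: π = [0.1923, 0.2000, 0.1154, 0.1692, 0.1231, 0.2000]
t=2: π = [0.2095, 0.1917, 0.1154, 0.1710, 0.1408, 0.1716]
t=3: π = [0.2111, 0.1893, 0.1176, 0.1742, 0.1456, 0.1622]
t=4: π = [0.2107, 0.1892, 0.1182, 0.1761, 0.1464, 0.1595]
t=5: π = [0.2103, 0.1894, 0.1184, 0.1768, 0.1464, 0.1587]
t=6: π = [0.2101, 0.1895, 0.1185, 0.1770, 0.1464, 0.1586]

π = [0.2101, 0.1895, 0.1185, 0.1770, 0.1464, 0.1586]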